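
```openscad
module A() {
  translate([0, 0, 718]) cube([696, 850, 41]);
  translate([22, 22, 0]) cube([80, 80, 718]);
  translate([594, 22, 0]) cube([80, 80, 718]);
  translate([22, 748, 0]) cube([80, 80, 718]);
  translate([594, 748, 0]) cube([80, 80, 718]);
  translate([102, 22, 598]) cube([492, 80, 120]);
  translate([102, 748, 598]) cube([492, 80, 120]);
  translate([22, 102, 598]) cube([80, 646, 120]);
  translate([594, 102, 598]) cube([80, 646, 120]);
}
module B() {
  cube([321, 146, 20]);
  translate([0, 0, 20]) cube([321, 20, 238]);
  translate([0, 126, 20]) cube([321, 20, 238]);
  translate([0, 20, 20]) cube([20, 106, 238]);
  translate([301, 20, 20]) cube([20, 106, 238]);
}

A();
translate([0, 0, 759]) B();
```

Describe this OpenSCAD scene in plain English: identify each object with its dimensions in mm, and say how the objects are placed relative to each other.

A is a table with a 696×850 mm rectangular top, 41 mm thick, top surface at z = 759 mm, supported by four 80×80 mm square legs, each inset 22 mm from the nearest pair of top edges, running from the floor. Four apron rails, 80 mm thick and 120 mm tall, run between adjacent legs with their top edges flush with the underside of the top and their outer faces flush with the legs' outer faces.

B is an open storage box with external size 321×146×258 mm and wall thickness 20 mm (the base is also 20 mm thick). The base covers the whole footprint; the four walls stand on the base, with the y-facing walls full-width and the x-facing walls fitting between their inner faces.

The open box is on top of the table.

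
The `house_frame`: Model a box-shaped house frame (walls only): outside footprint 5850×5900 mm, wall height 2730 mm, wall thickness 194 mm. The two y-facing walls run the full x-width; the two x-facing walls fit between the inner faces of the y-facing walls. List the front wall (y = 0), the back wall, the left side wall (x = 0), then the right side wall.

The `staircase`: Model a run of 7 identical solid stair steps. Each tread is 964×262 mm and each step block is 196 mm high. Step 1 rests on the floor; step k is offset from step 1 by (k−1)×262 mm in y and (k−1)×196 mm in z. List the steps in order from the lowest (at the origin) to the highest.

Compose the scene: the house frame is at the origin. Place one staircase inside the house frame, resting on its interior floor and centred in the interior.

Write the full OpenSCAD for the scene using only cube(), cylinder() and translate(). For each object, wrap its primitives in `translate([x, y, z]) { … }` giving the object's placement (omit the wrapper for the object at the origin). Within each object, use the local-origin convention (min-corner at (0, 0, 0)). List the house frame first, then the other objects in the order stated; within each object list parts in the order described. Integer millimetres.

cube([5850, 194, 2730]);
translate([0, 5706, 0]) cube([5850, 194, 2730]);
translate([0, 194, 0]) cube([194, 5512, 2730]);
translate([5656, 194, 0]) cube([194, 5512, 2730]);
translate([2443, 2033, 0]) {
  cube([964, 262, 196]);
  translate([0, 262, 196]) cube([964, 262, 196]);
  translate([0, 524, 392]) cube([964, 262, 196]);
  translate([0, 786, 588]) cube([964, 262, 196]);
  translate([0, 1048, 784]) cube([964, 262, 196]);
  translate([0, 1310, 980]) cube([964, 262, 196]);
  translate([0, 1572, 1176]) cube([964, 262, 196]);
}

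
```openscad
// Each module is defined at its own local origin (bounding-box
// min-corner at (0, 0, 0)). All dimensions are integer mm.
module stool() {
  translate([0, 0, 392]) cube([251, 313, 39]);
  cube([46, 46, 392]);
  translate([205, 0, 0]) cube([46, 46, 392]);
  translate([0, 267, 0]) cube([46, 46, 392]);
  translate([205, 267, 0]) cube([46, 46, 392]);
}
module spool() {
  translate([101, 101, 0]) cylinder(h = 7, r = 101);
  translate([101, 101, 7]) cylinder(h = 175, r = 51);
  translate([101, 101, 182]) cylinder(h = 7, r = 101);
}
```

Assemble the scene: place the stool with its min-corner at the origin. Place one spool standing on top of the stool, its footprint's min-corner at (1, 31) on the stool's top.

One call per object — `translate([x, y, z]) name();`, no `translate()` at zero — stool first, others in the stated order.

stool();
translate([1, 31, 431]) spool();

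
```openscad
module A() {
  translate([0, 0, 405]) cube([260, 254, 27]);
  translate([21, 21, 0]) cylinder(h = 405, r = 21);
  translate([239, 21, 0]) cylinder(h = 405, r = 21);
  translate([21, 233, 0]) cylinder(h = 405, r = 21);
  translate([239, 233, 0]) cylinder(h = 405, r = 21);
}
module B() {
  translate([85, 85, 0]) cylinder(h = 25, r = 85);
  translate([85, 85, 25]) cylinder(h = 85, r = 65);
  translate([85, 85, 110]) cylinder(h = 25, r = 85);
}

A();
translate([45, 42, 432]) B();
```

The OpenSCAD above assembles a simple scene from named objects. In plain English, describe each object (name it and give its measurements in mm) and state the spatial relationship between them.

A is a simple wooden stool: a rectangular seat 260 mm (x) by 254 mm (y), 27 mm thick, top face at z = 432 mm, on four round legs, each 42 mm in diameter. The legs rest on z = 0, each leg's axis is inset half a diameter from the nearest pair of seat edges (so the leg's bounding box is flush with the corner).

B is a spool: two coaxial disc flanges of radius 85 mm and thickness 25 mm, joined by a core cylinder of radius 65 mm and height 85 mm. The lower flange rests on z = 0 and the three cylinders share a vertical axis.

The spool is on top of the stool, centred.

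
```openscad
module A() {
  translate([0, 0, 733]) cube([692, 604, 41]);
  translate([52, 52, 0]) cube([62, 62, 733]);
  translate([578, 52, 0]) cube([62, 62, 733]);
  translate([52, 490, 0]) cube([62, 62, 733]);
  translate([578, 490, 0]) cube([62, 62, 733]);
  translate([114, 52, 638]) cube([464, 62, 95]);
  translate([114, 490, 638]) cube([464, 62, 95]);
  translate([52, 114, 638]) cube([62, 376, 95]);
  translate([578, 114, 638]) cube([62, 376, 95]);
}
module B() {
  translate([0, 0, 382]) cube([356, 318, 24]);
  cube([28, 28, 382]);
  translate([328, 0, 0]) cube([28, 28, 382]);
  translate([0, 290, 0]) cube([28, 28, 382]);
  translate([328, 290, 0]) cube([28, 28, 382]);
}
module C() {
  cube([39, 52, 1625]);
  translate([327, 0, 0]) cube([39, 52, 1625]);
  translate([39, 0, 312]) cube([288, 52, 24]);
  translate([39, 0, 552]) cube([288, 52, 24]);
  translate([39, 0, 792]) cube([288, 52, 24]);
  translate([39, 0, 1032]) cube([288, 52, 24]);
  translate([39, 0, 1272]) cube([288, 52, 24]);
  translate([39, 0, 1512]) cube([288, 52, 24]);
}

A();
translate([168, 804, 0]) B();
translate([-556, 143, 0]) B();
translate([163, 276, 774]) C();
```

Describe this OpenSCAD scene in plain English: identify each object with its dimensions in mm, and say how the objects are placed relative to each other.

A is a rectangular dining table. The top is 692×604×41 mm with its upper surface at z = 774 mm. It stands on four 62×62 mm square legs, each inset 52 mm from the nearest pair of top edges, running from the floor to the underside of the top. Four apron rails, 62 mm thick and 95 mm tall, run between adjacent legs with their top edges flush with the underside of the top and their outer faces flush with the legs' outer faces.

B is a simple wooden stool: a rectangular seat 356 mm (x) by 318 mm (y), 24 mm thick, top face at z = 406 mm, on four square legs, each 28×28 mm in cross-section. The legs rest on z = 0, each flush with a corner of the seat.

C is a wooden ladder with two side rails of 39×52 mm section and 1625 mm height, set 366 mm apart overall. Between them run 6 rectangular rungs (52 mm deep, 24 mm thick), front faces flush with the rails' −y face. The bottom of the first rung is 312 mm above the floor and each subsequent rung is 240 mm higher than the one below.

Two stools sit around the table at the +y, −x sides. The ladder is on top of the table, centred.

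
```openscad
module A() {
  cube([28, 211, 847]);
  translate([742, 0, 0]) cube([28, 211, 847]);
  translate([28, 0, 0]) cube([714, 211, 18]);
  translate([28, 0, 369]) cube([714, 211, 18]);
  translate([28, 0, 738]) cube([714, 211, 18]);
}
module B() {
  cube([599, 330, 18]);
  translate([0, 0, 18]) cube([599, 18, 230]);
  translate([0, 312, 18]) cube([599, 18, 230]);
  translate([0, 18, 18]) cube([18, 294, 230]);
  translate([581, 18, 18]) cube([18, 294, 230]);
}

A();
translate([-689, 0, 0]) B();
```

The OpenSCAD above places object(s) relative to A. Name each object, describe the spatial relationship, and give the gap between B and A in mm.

A is a bookshelf. B is an open box. The open box is on the floor beside the bookshelf on its −x side. The gap between the open box and the bookshelf is 90 mm.

The open box's nearest face is 90 mm from the bookshelf's −x face.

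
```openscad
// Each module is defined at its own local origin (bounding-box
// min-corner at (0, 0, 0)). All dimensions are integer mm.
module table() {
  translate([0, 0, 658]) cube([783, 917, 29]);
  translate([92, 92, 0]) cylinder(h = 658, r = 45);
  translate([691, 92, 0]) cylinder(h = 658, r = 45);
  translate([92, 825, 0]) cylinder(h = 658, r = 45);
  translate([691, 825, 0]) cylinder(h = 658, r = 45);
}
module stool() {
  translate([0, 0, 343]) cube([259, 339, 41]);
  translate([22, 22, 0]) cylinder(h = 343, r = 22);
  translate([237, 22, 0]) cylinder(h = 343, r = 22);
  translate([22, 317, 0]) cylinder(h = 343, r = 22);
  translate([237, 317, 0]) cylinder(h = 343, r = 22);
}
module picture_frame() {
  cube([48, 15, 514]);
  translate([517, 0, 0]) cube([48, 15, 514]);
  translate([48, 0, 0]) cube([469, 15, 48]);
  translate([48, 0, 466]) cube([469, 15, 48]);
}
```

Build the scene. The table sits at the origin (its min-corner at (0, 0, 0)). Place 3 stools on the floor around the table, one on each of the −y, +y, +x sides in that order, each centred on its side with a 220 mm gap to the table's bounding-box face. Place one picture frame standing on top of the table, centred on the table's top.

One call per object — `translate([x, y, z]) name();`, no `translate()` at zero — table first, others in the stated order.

table();
translate([262, -559, 0]) stool();
translate([262, 1137, 0]) stool();
translate([1003, 289, 0]) stool();
translate([109, 451, 687]) picture_frame();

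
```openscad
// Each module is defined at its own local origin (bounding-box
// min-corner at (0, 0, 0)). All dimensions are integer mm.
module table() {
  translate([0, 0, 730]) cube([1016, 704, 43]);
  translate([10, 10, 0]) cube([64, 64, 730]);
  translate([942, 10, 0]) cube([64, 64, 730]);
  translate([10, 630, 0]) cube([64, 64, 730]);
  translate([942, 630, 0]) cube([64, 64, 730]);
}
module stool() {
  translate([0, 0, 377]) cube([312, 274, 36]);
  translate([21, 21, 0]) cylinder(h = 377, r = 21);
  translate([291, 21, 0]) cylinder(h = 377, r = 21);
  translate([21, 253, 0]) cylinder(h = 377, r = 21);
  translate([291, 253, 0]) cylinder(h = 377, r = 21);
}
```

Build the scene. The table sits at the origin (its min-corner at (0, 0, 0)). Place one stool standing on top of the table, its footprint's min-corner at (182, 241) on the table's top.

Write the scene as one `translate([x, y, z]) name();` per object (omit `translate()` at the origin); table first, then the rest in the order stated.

table();
translate([182, 241, 773]) stool();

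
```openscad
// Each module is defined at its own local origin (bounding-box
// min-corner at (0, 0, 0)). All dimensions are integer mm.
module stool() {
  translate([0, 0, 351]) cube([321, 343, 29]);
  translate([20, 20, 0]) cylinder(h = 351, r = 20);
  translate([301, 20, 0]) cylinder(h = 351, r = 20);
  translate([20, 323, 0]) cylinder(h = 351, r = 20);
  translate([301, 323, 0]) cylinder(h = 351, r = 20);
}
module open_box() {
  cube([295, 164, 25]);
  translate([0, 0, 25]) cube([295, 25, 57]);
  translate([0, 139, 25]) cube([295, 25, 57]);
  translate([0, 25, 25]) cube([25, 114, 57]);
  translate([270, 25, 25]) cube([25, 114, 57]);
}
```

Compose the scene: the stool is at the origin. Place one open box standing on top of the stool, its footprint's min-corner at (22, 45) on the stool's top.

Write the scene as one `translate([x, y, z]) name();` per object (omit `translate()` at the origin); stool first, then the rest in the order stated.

stool();
translate([22, 45, 380]) open_box();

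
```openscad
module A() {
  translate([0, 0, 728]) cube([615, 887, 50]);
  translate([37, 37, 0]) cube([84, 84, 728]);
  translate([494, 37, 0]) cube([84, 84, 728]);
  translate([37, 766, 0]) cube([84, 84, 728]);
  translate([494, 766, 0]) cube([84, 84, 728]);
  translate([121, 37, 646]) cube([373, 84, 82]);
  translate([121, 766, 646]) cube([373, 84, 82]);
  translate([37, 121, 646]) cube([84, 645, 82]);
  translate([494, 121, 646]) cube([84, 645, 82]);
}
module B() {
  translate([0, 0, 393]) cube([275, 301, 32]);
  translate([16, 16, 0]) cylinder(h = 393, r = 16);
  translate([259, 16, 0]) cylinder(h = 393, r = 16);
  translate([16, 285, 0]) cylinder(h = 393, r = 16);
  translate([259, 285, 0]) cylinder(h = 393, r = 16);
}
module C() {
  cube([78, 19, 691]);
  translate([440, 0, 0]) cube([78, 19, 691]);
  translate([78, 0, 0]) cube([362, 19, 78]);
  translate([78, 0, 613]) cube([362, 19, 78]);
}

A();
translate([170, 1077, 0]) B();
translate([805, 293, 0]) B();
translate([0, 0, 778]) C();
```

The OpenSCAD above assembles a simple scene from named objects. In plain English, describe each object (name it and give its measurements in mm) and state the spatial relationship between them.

A is a rectangular dining table. The top is 615×887×50 mm with its upper surface at z = 778 mm. It stands on four 84×84 mm square legs, each inset 37 mm from the nearest pair of top edges, running from the floor to the underside of the top. Four apron rails, 84 mm thick and 82 mm tall, run between adjacent legs with their top edges flush with the underside of the top and their outer faces flush with the legs' outer faces.

B is a four-legged stool. The seat is 275×301 mm, 32 mm thick, top at z = 425 mm. It stands on four round legs, each 32 mm in diameter, from z = 0 to the seat underside, each leg's axis is inset half a diameter from the nearest pair of seat edges (so the leg's bounding box is flush with the corner).

C is a rectangular picture frame lying in the x–z plane (depth along y). The opening is 362 mm wide (x) by 535 mm tall (z), surrounded by a border 78 mm wide on all four sides. The frame is 19 mm deep and is made of two full-height vertical stiles with two horizontal rails fitted between them.

Two stools sit around the table at the +y, +x sides. The picture frame is on top of the table.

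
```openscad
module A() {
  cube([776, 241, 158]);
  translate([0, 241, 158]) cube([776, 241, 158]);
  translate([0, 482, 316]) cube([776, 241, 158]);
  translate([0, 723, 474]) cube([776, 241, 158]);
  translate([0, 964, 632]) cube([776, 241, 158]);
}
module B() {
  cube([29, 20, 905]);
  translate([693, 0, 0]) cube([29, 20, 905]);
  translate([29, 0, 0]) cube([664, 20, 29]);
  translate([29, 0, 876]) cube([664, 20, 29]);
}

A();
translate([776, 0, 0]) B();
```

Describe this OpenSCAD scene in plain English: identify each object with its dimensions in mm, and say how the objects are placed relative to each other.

A is a run of 5 identical solid stair steps. Each tread is 776×241 mm and each step block is 158 mm high. Step 1 rests on the floor; step k is offset from step 1 by (k−1)×241 mm in y and (k−1)×158 mm in z.

B is a rectangular picture frame lying in the x–z plane (depth along y). The opening is 664 mm wide (x) by 847 mm tall (z), surrounded by a border 29 mm wide on all four sides. The frame is 20 mm deep and is made of two full-height vertical stiles with two horizontal rails fitted between them.

The picture frame is against the staircase's +x side, with their −y faces flush.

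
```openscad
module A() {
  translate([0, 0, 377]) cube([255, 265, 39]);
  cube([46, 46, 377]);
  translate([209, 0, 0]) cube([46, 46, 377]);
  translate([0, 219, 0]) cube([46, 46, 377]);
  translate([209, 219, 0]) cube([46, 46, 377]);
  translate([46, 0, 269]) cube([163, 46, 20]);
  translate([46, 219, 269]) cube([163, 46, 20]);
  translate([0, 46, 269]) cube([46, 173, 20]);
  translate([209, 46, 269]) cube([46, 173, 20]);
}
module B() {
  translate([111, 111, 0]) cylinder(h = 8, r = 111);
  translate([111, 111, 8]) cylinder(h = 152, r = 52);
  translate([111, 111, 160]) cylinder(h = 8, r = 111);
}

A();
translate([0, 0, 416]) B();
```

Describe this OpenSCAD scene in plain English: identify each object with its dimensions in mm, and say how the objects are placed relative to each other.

A is a four-legged stool. The seat is 255×265 mm, 39 mm thick, top at z = 416 mm. It stands on four square legs, each 46×46 mm in cross-section, from z = 0 to the seat underside, each flush with a corner of the seat. Four stretchers, 46 mm wide and 20 mm tall, connect adjacent legs with their undersides at z = 269 mm, each running between the inner faces of the legs it joins and aligned with the legs' outer faces on the other axis.

B is a spool: two coaxial disc flanges of radius 111 mm and thickness 8 mm, joined by a core cylinder of radius 52 mm and height 152 mm. The lower flange rests on z = 0 and the three cylinders share a vertical axis.

The spool is on top of the stool.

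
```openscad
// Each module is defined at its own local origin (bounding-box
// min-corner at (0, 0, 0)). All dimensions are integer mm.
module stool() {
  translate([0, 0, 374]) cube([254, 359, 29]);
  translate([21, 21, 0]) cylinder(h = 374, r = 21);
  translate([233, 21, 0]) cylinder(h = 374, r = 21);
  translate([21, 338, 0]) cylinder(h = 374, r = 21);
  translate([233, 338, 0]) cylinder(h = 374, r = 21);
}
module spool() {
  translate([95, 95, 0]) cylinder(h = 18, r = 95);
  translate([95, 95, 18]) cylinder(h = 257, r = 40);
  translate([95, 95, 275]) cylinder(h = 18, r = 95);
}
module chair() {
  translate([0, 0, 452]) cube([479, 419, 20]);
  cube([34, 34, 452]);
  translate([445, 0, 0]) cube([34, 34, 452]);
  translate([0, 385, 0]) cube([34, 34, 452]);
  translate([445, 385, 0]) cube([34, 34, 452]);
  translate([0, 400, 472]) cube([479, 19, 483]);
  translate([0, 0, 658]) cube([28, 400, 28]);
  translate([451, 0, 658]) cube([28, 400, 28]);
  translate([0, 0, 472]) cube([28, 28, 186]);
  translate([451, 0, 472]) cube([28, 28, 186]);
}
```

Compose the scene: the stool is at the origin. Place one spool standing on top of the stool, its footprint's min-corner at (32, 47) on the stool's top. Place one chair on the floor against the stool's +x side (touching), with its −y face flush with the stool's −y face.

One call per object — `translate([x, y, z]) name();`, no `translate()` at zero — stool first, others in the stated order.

stool();
translate([32, 47, 403]) spool();
translate([254, 0, 0]) chair();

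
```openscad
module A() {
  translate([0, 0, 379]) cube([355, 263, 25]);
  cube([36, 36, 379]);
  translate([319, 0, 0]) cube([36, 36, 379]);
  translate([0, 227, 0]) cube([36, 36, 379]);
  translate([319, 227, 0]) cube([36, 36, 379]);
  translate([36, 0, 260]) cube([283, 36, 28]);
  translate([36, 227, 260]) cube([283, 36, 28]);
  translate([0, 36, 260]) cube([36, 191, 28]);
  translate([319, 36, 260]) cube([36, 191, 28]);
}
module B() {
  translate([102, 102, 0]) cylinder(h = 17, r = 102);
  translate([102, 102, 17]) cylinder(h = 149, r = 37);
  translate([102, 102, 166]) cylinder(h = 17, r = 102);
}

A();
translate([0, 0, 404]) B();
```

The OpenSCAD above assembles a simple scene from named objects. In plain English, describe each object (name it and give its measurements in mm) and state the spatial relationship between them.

A is a four-legged stool. The seat is a 355×263×25 mm slab whose top surface is at z = 404 mm; four square legs, each 36×36 mm in cross-section, run from the floor (z = 0) to the underside of the seat, each flush with a corner of the seat. Four stretchers, 36 mm wide and 28 mm tall, connect adjacent legs with their undersides at z = 260 mm, each running between the inner faces of the legs it joins and aligned with the legs' outer faces on the other axis.

B is a spool: two coaxial disc flanges of radius 102 mm and thickness 17 mm, joined by a core cylinder of radius 37 mm and height 149 mm. The lower flange rests on z = 0 and the three cylinders share a vertical axis.

The spool is on top of the stool.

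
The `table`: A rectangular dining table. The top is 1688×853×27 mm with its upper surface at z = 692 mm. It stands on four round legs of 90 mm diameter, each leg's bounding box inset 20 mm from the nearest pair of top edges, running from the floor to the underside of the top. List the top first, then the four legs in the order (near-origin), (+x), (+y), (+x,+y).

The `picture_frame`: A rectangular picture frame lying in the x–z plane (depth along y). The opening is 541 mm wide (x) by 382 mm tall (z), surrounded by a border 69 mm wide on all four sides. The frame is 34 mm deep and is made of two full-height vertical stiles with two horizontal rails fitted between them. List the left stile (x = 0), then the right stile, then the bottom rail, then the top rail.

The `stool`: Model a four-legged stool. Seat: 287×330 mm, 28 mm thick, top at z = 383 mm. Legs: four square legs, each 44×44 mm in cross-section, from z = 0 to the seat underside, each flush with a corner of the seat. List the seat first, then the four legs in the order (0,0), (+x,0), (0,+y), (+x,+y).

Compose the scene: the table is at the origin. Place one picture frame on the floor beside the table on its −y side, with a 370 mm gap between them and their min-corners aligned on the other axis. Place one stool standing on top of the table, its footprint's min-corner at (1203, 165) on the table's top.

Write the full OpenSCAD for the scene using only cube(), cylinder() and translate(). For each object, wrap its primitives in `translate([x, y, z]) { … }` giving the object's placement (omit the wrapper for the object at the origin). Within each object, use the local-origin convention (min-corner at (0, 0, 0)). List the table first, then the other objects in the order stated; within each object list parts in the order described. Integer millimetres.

translate([0, 0, 665]) cube([1688, 853, 27]);
translate([65, 65, 0]) cylinder(h = 665, r = 45);
translate([1623, 65, 0]) cylinder(h = 665, r = 45);
translate([65, 788, 0]) cylinder(h = 665, r = 45);
translate([1623, 788, 0]) cylinder(h = 665, r = 45);
translate([0, -404, 0]) {
  cube([69, 34, 520]);
  translate([610, 0, 0]) cube([69, 34, 520]);
  translate([69, 0, 0]) cube([541, 34, 69]);
  translate([69, 0, 451]) cube([541, 34, 69]);
}
translate([1203, 165, 692]) {
  translate([0, 0, 355]) cube([287, 330, 28]);
  cube([44, 44, 355]);
  translate([243, 0, 0]) cube([44, 44, 355]);
  translate([0, 286, 0]) cube([44, 44, 355]);
  translate([243, 286, 0]) cube([44, 44, 355]);
}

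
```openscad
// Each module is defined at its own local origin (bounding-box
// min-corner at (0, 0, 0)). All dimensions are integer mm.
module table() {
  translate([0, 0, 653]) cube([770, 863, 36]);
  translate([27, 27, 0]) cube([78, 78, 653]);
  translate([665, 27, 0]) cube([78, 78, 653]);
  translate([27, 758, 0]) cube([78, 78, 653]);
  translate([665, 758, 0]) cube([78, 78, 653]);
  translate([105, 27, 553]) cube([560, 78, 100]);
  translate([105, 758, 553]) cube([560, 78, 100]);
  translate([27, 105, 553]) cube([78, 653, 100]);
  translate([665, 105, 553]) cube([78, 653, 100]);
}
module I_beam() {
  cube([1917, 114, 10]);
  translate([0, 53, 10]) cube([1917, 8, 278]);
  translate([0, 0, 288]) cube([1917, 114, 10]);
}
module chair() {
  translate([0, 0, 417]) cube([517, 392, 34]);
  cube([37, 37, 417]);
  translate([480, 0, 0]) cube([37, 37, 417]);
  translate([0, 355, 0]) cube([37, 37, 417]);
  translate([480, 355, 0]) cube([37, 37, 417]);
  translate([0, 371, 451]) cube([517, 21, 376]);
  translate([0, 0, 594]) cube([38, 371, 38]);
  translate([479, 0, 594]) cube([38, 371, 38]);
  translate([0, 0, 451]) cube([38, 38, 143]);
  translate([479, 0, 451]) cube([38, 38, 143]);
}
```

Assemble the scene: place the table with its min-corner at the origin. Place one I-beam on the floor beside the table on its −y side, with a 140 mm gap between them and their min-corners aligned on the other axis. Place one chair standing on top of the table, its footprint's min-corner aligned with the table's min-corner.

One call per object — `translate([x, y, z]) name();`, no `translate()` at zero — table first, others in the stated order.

table();
translate([0, -254, 0]) I_beam();
translate([0, 0, 689]) chair();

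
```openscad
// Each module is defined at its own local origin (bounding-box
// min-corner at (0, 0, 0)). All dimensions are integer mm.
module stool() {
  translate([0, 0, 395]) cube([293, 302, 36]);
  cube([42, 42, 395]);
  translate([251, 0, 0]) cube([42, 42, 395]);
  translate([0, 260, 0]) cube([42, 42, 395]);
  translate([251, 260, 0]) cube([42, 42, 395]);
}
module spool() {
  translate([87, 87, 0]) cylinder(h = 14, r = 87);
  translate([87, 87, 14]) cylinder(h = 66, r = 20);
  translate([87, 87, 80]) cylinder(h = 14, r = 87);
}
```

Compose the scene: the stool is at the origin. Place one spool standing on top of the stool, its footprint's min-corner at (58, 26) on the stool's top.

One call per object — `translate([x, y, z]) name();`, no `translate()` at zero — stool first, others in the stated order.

stool();
translate([58, 26, 431]) spool();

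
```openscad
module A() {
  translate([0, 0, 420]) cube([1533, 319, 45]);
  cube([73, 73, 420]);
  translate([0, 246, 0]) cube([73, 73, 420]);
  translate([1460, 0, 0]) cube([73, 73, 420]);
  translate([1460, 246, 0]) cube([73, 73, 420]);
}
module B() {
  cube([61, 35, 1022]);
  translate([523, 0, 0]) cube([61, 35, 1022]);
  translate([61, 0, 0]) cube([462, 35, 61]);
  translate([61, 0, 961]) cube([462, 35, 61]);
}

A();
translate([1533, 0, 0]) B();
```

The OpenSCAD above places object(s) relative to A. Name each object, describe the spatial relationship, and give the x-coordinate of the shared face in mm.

A is a bench. B is a picture frame. The picture frame is against the bench's +x side, with their −y faces flush. The x-coordinate of the shared face is 1533 mm.

The bench's +x face and the picture frame's −x face are both at x = 1533 mm.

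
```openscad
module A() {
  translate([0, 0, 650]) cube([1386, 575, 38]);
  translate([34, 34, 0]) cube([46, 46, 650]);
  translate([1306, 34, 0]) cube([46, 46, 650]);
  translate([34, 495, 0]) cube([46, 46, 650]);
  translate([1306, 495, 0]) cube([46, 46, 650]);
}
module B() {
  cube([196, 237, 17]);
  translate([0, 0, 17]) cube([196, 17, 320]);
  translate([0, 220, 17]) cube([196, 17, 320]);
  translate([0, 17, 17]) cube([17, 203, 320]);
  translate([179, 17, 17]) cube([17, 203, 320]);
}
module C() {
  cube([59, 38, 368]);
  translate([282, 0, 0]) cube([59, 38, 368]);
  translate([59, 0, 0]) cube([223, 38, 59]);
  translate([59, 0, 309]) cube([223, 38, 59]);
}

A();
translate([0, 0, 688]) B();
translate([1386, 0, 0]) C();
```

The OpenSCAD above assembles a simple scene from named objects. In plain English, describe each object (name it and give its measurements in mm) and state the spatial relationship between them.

A is a table: top 1386 mm (x) × 575 mm (y), 38 mm thick, upper face at z = 688 mm, on four 46×46 mm square legs, each inset 34 mm from the nearest pair of top edges, running from z = 0 to the bottom of the top.

B is an open-topped rectangular box: outside dimensions 196×237×337 mm, with a uniform wall and base thickness of 17 mm. The base is a full 196×237 slab on the floor; four walls sit on top of the base. The front and back walls (the −y and +y sides) span the full width; the two side walls fit between them.

C is a picture frame with a 223×250 mm rectangular opening (x by z) and a uniform 59 mm border on every side. Frame depth is 38 mm along y. It is built from two vertical stiles running the full outside height and two horizontal rails spanning the gap between the stiles.

The open box is on top of the table. The picture frame is against the table's +x side, with their −y faces flush.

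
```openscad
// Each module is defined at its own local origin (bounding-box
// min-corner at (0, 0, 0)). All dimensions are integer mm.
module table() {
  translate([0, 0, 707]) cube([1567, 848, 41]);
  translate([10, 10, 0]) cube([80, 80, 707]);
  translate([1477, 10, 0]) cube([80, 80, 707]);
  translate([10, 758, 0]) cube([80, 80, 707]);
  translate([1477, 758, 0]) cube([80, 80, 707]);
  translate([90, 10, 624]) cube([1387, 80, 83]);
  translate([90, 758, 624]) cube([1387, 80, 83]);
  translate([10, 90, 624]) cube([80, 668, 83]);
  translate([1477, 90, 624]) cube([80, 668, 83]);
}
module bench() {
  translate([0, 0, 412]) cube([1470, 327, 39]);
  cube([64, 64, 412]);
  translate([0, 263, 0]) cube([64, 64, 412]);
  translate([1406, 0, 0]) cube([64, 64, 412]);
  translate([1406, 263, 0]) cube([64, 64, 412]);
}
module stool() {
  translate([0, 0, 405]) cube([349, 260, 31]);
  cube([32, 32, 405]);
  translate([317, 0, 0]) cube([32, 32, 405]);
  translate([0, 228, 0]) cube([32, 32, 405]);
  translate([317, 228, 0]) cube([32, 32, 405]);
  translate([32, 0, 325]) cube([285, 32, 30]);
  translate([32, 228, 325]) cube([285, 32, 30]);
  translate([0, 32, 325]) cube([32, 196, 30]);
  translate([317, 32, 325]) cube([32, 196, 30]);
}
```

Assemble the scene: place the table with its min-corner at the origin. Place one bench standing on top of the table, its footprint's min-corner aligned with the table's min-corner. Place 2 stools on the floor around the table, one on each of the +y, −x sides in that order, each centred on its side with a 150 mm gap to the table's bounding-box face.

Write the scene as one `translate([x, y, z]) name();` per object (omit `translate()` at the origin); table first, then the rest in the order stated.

table();
translate([0, 0, 748]) bench();
translate([609, 998, 0]) stool();
translate([-499, 294, 0]) stool();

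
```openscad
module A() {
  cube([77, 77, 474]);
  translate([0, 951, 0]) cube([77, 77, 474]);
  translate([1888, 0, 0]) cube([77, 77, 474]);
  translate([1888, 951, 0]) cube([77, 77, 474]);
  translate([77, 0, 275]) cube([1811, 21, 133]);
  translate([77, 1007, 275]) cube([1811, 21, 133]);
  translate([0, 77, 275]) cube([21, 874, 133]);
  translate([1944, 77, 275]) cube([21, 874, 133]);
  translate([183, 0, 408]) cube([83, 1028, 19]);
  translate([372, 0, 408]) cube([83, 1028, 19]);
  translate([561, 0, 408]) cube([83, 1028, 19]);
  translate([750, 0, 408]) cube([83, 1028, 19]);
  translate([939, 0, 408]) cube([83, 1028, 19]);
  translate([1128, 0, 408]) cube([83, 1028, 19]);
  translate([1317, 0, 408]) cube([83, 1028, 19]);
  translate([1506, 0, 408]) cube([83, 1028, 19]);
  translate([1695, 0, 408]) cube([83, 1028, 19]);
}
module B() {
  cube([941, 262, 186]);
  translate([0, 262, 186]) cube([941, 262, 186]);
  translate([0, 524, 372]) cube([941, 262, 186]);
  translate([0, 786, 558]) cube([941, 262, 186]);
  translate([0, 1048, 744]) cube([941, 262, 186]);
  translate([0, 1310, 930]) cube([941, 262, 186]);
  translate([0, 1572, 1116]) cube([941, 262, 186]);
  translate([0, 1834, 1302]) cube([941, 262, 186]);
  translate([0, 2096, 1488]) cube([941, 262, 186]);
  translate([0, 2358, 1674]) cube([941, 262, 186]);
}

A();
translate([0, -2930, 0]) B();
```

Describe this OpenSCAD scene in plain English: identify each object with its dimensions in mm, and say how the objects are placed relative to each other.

A is a bed frame 1965 mm long (x) by 1028 mm wide (y). Four 77×77 mm corner posts, 474 mm tall, at the corners of the footprint. Four rails of 21 mm thickness and 133 mm height run between adjacent posts with their undersides at z = 275 mm, their outer faces flush with the outside of the frame (the two x-running rails run between the posts' inner faces; the two y-running rails run between the posts' inner faces). 9 slats, each 83 mm wide (x) and 19 mm thick, lie across the top of the two x-running rails, running the full 1028 mm width of the frame in y; the slats are evenly spaced along x between the inner faces of the end posts with equal gaps (rounded down to the nearest mm) at the −x end and between each pair — any rounding remainder accumulates at the +x end.

B is a straight staircase of 10 solid steps. Each step is 941 mm wide (x), 262 mm deep (y, the going) and 186 mm tall (the rise). The first step rests on the floor; each subsequent step sits one going further in +y and one rise higher in +z, directly behind and above the previous step with no overlap.

The staircase is on the floor beside the bed frame on its −y side.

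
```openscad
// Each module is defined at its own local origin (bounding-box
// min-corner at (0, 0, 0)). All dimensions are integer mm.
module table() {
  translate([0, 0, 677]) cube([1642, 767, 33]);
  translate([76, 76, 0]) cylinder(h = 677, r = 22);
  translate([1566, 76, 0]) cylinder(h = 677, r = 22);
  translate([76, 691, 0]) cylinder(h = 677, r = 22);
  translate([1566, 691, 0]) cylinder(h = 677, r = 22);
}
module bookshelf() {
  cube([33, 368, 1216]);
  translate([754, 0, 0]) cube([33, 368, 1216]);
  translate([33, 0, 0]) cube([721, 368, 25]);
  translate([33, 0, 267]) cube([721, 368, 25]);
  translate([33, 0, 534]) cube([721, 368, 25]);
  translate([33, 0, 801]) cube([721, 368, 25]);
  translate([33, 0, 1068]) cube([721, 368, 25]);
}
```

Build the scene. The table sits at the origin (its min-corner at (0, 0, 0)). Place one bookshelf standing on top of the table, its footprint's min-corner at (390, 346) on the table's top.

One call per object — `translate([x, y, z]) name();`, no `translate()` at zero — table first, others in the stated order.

table();
translate([390, 346, 710]) bookshelf();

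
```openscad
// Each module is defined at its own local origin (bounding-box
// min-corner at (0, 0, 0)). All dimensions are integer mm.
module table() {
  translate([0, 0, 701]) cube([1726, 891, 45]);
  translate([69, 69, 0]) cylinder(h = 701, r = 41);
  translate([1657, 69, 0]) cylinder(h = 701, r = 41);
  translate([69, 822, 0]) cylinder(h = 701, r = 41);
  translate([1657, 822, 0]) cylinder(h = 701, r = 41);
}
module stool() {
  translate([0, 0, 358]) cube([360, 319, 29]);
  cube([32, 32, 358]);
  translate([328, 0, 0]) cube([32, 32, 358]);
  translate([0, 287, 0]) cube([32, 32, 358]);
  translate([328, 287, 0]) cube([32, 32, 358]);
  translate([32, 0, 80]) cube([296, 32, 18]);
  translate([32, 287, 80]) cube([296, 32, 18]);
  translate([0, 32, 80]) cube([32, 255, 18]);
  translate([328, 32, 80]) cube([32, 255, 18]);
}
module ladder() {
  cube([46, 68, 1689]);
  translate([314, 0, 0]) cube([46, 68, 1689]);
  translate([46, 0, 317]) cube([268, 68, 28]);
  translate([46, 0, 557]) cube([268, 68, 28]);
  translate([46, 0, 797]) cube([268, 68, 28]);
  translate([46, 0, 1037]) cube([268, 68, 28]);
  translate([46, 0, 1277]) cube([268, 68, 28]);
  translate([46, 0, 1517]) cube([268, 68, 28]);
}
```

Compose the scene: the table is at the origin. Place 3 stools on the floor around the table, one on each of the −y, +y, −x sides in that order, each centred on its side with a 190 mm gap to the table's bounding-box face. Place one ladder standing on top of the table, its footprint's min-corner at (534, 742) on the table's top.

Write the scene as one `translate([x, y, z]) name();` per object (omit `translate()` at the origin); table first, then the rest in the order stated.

table();
translate([683, -509, 0]) stool();
translate([683, 1081, 0]) stool();
translate([-550, 286, 0]) stool();
translate([534, 742, 746]) ladder();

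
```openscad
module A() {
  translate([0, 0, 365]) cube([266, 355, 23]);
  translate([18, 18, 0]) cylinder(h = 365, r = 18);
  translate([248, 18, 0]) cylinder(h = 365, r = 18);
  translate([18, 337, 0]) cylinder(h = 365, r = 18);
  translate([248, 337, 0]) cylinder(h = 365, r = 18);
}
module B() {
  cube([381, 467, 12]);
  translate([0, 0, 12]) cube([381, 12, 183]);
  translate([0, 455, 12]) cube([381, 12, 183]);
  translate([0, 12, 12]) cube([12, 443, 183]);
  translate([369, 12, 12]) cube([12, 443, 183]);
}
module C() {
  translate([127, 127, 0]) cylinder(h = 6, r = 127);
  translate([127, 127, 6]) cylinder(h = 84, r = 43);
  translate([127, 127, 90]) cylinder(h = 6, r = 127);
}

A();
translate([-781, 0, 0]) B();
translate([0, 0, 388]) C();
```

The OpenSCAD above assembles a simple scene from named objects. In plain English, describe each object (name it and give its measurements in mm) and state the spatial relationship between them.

A is a four-legged stool. The seat is 266×355 mm, 23 mm thick, top at z = 388 mm. It stands on four round legs, each 36 mm in diameter, from z = 0 to the seat underside, each leg's axis is inset half a diameter from the nearest pair of seat edges (so the leg's bounding box is flush with the corner).

B is an open storage box with external size 381×467×195 mm and wall thickness 12 mm (the base is also 12 mm thick). The base covers the whole footprint; the four walls stand on the base, with the y-facing walls full-width and the x-facing walls fitting between their inner faces.

C is a spool: two coaxial disc flanges of radius 127 mm and thickness 6 mm, joined by a core cylinder of radius 43 mm and height 84 mm. The lower flange rests on z = 0 and the three cylinders share a vertical axis.

The open box is on the floor beside the stool on its −x side. The spool is on top of the stool.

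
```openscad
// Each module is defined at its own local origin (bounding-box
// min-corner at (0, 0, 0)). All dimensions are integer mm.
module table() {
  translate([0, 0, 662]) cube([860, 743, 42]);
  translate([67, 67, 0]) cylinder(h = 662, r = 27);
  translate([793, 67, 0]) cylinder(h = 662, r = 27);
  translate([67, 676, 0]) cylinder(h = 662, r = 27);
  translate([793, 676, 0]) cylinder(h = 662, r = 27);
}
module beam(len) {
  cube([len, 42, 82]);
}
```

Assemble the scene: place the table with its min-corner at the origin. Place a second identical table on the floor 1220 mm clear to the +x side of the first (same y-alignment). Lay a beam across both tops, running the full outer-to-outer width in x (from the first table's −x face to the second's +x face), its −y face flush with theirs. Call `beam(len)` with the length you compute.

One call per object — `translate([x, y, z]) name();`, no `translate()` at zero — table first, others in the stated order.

table();
translate([2080, 0, 0]) table();
translate([0, 0, 704]) beam(2940);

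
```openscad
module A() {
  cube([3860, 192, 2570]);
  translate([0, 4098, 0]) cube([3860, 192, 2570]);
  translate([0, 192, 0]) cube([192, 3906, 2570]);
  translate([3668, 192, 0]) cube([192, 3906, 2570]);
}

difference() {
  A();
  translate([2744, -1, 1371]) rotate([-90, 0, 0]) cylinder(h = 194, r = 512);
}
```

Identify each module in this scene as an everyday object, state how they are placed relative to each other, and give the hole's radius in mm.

A is a house frame. The house frame has a circular hole through its front wall. The hole's radius is 512 mm.

The subtracted cylinder has r = 512 mm.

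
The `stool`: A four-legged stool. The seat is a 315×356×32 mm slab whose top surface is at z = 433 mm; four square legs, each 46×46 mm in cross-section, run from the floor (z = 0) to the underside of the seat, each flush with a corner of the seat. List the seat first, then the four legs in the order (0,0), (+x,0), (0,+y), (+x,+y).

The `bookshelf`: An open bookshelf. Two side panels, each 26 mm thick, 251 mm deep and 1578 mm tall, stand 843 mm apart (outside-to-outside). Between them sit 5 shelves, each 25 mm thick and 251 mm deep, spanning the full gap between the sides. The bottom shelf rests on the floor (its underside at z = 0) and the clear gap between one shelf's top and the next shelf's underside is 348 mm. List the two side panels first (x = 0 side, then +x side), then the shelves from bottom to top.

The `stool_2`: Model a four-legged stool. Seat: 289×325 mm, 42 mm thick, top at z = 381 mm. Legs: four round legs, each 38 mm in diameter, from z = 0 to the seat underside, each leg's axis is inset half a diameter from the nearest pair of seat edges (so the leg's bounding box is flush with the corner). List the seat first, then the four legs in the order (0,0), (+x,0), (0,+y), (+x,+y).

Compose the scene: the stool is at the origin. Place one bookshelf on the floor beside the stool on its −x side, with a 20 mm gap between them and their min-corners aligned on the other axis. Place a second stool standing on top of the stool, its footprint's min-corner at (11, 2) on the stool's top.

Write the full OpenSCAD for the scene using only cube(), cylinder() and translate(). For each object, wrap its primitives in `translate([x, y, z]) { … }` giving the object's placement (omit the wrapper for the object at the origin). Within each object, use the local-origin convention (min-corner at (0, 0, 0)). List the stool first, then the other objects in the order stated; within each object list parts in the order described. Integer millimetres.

translate([0, 0, 401]) cube([315, 356, 32]);
cube([46, 46, 401]);
translate([269, 0, 0]) cube([46, 46, 401]);
translate([0, 310, 0]) cube([46, 46, 401]);
translate([269, 310, 0]) cube([46, 46, 401]);
translate([-863, 0, 0]) {
  cube([26, 251, 1578]);
  translate([817, 0, 0]) cube([26, 251, 1578]);
  translate([26, 0, 0]) cube([791, 251, 25]);
  translate([26, 0, 373]) cube([791, 251, 25]);
  translate([26, 0, 746]) cube([791, 251, 25]);
  translate([26, 0, 1119]) cube([791, 251, 25]);
  translate([26, 0, 1492]) cube([791, 251, 25]);
}
translate([11, 2, 433]) {
  translate([0, 0, 339]) cube([289, 325, 42]);
  translate([19, 19, 0]) cylinder(h = 339, r = 19);
  translate([270, 19, 0]) cylinder(h = 339, r = 19);
  translate([19, 306, 0]) cylinder(h = 339, r = 19);
  translate([270, 306, 0]) cylinder(h = 339, r = 19);
}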